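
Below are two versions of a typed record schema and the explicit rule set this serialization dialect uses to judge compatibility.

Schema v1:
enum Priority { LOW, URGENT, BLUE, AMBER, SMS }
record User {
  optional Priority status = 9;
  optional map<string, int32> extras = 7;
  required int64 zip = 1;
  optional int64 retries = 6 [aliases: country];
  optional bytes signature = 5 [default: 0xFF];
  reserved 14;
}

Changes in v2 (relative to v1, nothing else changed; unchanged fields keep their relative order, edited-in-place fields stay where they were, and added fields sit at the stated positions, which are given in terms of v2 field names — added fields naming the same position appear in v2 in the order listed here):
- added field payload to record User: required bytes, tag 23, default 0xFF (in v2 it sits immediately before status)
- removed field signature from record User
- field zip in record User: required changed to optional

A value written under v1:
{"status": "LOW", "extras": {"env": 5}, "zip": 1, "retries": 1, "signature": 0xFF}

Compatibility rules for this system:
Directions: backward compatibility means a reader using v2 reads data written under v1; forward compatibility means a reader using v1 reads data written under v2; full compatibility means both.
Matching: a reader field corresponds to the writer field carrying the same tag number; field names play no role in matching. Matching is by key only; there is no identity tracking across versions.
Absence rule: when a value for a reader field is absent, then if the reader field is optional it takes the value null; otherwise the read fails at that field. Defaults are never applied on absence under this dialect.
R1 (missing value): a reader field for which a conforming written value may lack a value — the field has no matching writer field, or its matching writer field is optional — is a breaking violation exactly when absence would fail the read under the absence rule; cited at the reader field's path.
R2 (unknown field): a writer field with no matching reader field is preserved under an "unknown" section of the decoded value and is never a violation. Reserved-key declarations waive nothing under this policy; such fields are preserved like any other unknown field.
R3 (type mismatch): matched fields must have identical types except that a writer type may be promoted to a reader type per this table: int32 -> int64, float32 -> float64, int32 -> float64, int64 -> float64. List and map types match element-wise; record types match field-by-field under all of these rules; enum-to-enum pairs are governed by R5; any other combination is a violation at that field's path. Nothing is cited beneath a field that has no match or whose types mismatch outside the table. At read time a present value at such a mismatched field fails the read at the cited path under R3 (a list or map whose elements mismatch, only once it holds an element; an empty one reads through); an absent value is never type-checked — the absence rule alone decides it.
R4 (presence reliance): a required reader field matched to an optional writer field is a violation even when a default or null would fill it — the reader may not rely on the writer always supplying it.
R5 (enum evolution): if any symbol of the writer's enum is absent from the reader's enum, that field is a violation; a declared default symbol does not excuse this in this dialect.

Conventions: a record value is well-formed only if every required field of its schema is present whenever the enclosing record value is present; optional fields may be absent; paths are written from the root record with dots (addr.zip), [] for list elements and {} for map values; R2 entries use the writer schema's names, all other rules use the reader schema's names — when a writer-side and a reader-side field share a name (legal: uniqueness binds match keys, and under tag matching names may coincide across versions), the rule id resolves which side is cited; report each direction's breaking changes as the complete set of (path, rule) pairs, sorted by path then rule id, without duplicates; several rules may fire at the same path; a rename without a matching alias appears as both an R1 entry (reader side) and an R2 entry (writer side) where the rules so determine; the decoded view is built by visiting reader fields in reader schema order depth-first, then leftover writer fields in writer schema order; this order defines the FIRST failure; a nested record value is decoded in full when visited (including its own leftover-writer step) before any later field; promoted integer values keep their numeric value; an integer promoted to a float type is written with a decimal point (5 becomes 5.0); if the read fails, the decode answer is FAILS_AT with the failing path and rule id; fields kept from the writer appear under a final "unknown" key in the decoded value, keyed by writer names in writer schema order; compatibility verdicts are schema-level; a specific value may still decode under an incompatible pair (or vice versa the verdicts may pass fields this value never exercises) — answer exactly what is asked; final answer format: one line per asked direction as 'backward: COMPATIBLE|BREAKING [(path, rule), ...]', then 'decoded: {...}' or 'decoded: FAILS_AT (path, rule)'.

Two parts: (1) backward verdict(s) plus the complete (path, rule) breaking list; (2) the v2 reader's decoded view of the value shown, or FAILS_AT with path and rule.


in User below, arrows point writer -> reader
backward pass over User, reader schema v2, writer schema v1:
  payload: no writer-side match
  status <- status (Priority -> Priority, writer optional)
  extras <- extras (map<string, int32> -> map<string, int32>, writer optional)
  zip <- zip (int64 -> int64, writer required)
  retries <- retries (int64 -> int64, writer optional)
  writer field signature has no reader counterpart
  rule R1 violated at payload
  => backward: BREAKING (1)
decoding the User value with the v2 reader:
  read fails at payload under R1 (no fill)
  => FAILS_AT (payload, R1)
the rest of the User diff is inert for this question:
  removed field signature from record User -> no rule fires on it in User's dialect; the asked verdict holds
  field zip in record User: required changed to optional -> matters only for User's forward compatibility — outside the asked direction

backward: BREAKING [(payload, R1)]; decoded: FAILS_AT (payload, R1)


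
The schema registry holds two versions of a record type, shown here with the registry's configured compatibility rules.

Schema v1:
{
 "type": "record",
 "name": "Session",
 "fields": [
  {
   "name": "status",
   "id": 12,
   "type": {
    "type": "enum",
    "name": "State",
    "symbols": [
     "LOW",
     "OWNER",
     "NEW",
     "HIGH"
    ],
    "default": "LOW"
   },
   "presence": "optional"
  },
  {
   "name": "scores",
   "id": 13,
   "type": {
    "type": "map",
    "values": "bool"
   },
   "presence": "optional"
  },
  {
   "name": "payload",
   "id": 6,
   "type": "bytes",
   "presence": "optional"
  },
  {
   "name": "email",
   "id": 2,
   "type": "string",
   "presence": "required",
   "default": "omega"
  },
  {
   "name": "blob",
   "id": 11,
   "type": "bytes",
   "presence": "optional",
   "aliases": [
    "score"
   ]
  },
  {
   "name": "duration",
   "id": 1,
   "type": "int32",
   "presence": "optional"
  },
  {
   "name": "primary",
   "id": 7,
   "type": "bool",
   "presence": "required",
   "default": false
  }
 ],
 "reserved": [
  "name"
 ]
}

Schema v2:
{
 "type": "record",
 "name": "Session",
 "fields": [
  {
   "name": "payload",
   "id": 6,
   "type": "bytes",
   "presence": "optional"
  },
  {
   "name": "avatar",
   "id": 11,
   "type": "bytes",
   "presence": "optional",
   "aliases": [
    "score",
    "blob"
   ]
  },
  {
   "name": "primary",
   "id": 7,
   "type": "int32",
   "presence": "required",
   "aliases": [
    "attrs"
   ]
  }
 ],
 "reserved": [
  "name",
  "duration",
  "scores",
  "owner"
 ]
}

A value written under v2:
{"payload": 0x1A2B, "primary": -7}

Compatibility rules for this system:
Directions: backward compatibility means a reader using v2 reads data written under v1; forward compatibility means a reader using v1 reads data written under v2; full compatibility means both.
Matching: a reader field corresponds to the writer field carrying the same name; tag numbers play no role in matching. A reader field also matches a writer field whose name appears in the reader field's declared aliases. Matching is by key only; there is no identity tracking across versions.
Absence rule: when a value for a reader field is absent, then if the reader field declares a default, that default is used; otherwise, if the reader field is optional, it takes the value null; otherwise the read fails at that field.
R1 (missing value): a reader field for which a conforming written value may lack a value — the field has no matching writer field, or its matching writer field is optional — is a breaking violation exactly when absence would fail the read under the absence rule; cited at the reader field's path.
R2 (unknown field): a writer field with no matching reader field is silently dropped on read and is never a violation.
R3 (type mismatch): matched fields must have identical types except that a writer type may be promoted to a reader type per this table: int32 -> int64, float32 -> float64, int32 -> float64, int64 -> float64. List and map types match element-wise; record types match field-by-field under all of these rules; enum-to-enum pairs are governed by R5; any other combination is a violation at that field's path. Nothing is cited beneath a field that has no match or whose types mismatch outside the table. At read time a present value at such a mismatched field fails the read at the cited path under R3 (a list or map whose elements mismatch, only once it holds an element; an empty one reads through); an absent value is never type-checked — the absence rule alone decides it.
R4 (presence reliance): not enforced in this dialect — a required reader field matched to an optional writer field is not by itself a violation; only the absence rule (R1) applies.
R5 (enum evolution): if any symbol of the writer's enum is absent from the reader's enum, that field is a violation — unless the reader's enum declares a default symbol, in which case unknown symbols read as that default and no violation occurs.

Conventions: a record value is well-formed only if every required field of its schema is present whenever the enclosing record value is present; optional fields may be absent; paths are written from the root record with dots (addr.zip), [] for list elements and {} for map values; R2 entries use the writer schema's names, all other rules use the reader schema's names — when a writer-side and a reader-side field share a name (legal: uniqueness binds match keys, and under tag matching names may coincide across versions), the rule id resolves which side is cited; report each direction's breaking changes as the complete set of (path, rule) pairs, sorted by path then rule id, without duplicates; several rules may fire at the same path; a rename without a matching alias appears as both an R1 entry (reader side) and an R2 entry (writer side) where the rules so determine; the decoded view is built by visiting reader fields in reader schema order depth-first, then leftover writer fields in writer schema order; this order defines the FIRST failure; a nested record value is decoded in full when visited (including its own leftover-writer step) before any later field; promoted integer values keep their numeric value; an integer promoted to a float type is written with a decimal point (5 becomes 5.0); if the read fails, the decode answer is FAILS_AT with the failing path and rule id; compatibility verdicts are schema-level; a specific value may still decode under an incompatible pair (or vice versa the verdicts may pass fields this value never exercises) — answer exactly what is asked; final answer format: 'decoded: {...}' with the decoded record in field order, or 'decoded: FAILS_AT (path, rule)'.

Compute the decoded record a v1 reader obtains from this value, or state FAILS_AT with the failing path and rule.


arrows below run writer -> reader for Session
decode (reader v1):
  status := null (missing; optional => null)
  scores := null (missing; optional => null)
  payload := 0x1A2B
  email := "omega" (missing; default applied)
  blob := null (missing; optional => null)
  duration := null (missing; optional => null)
  read fails at primary under R3
  => FAILS_AT (primary, R3)
the other Session changes do not affect what is asked:
  removed field status from record Session -> triggers nothing under the printed rules; the Session answer is the same either way
  renamed field blob to avatar in record Session (alias blob declared on the renamed field) -> triggers nothing under the printed rules; the Session answer is the same either way
  removed field duration from record Session (its key "duration" joins the reserved list) -> triggers nothing under the printed rules; the Session answer is the same either way
  removed field scores from record Session (its key "scores" joins the reserved list) -> triggers nothing under the printed rules; the Session answer is the same either way
  removed field email from record Session -> triggers nothing under the printed rules; the Session answer is the same either way

decoded: FAILS_AT (primary, R3)


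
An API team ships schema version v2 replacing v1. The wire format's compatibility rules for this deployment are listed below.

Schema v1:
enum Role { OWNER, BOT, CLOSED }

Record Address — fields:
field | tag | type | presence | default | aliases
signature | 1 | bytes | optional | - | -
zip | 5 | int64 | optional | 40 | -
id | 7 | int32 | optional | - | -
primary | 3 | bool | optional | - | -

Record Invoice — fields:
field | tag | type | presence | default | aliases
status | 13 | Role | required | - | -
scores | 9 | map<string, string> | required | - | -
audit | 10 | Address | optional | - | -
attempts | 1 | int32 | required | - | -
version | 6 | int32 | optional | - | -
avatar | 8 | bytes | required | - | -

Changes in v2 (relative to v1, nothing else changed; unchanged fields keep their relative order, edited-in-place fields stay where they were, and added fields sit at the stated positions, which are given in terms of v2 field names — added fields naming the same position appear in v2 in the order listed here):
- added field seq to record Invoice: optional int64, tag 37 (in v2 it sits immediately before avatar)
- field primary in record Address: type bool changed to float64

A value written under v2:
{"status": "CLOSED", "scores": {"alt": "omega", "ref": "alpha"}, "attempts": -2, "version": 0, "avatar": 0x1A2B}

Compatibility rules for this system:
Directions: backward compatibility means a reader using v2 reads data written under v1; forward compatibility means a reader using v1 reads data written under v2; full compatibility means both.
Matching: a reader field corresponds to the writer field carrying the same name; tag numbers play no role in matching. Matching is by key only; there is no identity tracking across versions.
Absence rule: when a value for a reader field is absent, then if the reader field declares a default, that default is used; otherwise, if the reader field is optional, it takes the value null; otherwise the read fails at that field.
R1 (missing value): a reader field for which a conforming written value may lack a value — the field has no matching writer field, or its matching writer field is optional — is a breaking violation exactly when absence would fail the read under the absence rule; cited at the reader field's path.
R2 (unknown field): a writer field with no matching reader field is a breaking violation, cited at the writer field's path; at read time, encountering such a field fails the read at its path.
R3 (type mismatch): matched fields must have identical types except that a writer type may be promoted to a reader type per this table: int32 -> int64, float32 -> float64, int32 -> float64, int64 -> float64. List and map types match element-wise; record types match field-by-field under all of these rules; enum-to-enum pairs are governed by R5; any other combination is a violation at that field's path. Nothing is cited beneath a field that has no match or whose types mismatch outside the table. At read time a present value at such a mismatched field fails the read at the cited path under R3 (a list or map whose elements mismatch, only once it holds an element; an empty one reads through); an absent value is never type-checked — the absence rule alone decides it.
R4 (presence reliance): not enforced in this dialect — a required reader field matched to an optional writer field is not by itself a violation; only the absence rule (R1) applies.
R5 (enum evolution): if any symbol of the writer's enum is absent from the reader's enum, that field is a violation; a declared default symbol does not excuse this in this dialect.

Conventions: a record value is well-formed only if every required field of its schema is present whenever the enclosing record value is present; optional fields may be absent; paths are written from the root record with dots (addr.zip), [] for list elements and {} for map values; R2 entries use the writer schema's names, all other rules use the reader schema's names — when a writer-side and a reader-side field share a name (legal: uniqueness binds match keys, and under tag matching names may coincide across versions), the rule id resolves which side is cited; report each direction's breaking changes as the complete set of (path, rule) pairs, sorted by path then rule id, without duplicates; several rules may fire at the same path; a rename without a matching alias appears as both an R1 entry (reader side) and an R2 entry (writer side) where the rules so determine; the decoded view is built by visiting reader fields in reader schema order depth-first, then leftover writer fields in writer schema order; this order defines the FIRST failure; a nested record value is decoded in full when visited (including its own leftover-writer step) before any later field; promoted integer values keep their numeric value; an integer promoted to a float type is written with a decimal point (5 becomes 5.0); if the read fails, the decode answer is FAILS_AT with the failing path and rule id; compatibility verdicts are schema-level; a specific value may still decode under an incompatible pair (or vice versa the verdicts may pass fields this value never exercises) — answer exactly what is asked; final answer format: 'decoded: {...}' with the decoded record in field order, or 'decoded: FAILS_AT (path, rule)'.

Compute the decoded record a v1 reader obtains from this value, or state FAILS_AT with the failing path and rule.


decoded: {"status": "CLOSED", "scores": {"alt": "omega", "ref": "alpha"}, "audit": null, "attempts": -2, "version": 0, "avatar": 0x1A2B}

in Invoice below, arrows point writer -> reader
migrating the Invoice value to v1:
  status := "CLOSED"
  scores := {"alt": "omega", "ref": "alpha"}
  audit := null (missing; optional => null)
  attempts := -2
  version := 0
  avatar := 0x1A2B
  => decoded: {"status": "CLOSED", "scores": {"alt": "omega", "ref": "alpha"}, "audit": null, "attempts": -2, "version": 0, "avatar": 0x1A2B}
remaining Invoice differences; none change what is asked:
  added field seq to record Invoice: optional int64, tag 37 (in v2 it sits immediately before avatar) -> matters for Invoice compatibility verdicts, not for this value's decode
  field primary in record Address: type bool changed to float64 -> matters for Invoice compatibility verdicts, not for this value's decode


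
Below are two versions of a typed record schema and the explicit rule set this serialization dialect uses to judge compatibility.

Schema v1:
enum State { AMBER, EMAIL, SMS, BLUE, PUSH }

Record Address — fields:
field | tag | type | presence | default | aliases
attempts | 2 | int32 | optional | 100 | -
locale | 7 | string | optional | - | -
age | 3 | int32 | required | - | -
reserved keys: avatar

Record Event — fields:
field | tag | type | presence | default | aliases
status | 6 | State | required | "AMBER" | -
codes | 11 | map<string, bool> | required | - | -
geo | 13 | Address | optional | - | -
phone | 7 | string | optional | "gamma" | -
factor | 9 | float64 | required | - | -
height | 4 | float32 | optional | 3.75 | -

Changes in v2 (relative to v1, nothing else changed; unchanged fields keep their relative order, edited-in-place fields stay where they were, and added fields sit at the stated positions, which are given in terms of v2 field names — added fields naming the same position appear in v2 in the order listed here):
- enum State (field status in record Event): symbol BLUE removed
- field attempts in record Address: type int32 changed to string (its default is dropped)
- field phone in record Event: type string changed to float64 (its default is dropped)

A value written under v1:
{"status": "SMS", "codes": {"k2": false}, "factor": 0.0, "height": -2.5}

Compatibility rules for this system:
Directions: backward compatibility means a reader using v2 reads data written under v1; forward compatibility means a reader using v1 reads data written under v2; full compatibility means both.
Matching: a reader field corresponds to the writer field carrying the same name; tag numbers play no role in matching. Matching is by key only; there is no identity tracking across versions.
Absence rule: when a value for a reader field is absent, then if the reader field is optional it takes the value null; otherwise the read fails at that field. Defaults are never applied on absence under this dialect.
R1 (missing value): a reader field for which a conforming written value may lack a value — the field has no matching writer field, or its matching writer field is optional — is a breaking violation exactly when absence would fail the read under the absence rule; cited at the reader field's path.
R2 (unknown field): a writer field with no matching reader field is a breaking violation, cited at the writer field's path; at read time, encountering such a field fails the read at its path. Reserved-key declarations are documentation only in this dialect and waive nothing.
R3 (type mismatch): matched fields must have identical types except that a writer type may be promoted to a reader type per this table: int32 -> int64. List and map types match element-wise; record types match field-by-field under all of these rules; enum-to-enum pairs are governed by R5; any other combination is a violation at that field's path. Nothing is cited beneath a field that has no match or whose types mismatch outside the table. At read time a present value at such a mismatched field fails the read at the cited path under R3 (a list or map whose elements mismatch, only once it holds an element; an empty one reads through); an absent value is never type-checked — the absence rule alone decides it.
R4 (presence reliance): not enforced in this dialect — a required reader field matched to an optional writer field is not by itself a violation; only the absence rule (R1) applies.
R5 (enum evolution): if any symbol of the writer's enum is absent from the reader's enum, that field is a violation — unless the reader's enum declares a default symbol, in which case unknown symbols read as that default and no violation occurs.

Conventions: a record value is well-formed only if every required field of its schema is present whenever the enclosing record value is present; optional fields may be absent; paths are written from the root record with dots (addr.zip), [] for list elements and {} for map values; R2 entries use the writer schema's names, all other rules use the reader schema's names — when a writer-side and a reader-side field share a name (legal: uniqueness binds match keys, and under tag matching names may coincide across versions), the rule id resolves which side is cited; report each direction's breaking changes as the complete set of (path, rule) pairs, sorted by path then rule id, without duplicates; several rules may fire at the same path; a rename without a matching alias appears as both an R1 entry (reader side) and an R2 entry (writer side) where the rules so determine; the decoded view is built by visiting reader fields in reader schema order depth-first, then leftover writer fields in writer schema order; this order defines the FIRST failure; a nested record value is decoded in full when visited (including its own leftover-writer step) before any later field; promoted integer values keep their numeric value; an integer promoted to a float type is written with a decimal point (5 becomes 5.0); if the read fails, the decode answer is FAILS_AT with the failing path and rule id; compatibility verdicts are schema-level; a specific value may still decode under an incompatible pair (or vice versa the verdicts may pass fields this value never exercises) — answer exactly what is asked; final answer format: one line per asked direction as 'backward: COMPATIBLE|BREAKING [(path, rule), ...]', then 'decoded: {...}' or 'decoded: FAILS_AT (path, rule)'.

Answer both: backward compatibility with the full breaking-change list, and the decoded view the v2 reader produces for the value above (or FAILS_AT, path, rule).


each type pair in Event: writer, then reader
backward for Event (reader v2, writer v1):
  status <- status (State -> State, writer required)
  codes <- codes (map<string, bool> -> map<string, bool>, writer required)
  geo <- geo (Address -> Address, writer optional)
  phone <- phone (string -> float64, writer optional)
  factor <- factor (float64 -> float64, writer required)
  height <- height (float32 -> float32, writer optional)
  geo.attempts <- geo.attempts (int32 -> string, writer optional)
  geo.locale <- geo.locale (string -> string, writer optional)
  geo.age <- geo.age (int32 -> int32, writer required)
  breaking: (geo.attempts, R3)
  breaking: (phone, R3)
  breaking: (status, R5)
  => 3 violation(s): backward is BREAKING for Event
decoding the Event value with the v2 reader:
  status := "SMS"
  codes := {"k2": false}
  geo := null (absent, optional -> null)
  phone := null (absent, optional -> null)
  factor := 0.0
  height := -2.5
  => decoded: {"status": "SMS", "codes": {"k2": false}, "geo": null, "phone": null, "factor": 0.0, "height": -2.5}

backward: BREAKING [(geo.attempts, R3), (phone, R3), (status, R5)]; decoded: {"status": "SMS", "codes": {"k2": false}, "geo": null, "phone": null, "factor": 0.0, "height": -2.5}


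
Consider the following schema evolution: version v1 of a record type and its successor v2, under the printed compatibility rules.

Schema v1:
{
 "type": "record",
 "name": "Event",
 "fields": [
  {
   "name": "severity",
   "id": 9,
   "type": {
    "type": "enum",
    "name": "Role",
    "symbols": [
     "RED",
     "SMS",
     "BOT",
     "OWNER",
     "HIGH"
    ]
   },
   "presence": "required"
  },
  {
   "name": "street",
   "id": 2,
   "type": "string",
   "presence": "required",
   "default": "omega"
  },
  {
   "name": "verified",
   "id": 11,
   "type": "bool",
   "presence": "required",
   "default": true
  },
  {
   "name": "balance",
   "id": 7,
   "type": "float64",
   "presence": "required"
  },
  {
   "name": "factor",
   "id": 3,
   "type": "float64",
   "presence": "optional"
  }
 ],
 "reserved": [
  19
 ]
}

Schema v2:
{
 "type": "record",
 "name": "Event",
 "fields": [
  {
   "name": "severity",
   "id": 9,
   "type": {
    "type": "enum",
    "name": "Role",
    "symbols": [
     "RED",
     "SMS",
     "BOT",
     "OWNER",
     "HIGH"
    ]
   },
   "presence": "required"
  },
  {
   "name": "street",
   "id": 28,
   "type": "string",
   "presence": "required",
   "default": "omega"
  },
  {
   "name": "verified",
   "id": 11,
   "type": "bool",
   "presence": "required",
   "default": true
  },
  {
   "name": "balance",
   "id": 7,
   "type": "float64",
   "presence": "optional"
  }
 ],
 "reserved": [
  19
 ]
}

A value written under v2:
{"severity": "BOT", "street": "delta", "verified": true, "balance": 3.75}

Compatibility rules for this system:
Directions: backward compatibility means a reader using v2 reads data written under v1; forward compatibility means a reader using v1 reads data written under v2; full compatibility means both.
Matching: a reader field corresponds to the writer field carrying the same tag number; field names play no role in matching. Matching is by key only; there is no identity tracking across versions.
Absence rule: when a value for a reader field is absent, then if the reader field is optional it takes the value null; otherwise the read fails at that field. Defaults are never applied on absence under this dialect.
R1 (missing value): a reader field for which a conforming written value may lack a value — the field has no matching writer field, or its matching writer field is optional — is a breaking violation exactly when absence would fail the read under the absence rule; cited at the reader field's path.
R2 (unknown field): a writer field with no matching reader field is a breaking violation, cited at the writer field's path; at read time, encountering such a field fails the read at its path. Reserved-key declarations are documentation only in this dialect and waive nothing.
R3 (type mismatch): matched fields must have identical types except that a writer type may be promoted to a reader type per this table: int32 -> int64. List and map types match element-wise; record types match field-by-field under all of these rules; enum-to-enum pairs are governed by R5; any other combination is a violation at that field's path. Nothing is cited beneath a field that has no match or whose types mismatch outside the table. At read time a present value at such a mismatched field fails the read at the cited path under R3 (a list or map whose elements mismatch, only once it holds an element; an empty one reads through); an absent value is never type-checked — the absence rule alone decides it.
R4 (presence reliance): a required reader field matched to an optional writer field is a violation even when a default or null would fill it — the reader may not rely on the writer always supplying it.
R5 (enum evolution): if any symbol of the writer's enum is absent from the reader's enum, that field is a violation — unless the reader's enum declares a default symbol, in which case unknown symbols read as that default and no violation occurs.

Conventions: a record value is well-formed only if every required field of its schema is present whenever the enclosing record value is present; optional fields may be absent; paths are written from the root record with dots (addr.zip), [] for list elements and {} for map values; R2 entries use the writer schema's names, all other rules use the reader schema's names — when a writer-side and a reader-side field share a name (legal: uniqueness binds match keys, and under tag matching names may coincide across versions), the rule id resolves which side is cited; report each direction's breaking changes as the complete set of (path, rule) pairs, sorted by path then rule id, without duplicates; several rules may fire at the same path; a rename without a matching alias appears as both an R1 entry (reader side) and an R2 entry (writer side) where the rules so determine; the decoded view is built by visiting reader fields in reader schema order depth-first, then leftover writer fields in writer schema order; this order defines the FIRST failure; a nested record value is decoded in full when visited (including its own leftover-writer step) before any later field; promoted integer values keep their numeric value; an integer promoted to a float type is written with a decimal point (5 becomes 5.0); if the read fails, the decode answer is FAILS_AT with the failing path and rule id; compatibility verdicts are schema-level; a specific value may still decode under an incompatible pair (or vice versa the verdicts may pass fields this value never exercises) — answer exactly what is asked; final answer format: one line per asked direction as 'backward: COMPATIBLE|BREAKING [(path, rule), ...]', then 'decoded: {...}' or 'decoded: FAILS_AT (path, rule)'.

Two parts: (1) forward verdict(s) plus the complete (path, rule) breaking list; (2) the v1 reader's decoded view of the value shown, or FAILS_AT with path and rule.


the writer's type comes first in each Event pair
forward pass over Event, reader schema v1, writer schema v2:
  severity <- severity (Role -> Role, writer required)
  street: no writer match
  verified <- verified (bool -> bool, writer required)
  balance <- balance (float64 -> float64, writer optional)
  factor: no writer match
  leftover writer field: street
  R1 fires at balance
  R4 fires at balance
  R1 fires at street
  R2 fires at street
  forward on Event therefore BREAKING (4)
migrating the Event value to v1:
  severity := "BOT"
  read fails at street under R1 (no fill)
  => FAILS_AT (street, R1)
the rest of the Event diff is inert for this question:
  removed field factor from record Event -> affects backward compatibility only, which is not asked

forward: BREAKING [(balance, R1), (balance, R4), (street, R1), (street, R2)]; decoded: FAILS_AT (street, R1)


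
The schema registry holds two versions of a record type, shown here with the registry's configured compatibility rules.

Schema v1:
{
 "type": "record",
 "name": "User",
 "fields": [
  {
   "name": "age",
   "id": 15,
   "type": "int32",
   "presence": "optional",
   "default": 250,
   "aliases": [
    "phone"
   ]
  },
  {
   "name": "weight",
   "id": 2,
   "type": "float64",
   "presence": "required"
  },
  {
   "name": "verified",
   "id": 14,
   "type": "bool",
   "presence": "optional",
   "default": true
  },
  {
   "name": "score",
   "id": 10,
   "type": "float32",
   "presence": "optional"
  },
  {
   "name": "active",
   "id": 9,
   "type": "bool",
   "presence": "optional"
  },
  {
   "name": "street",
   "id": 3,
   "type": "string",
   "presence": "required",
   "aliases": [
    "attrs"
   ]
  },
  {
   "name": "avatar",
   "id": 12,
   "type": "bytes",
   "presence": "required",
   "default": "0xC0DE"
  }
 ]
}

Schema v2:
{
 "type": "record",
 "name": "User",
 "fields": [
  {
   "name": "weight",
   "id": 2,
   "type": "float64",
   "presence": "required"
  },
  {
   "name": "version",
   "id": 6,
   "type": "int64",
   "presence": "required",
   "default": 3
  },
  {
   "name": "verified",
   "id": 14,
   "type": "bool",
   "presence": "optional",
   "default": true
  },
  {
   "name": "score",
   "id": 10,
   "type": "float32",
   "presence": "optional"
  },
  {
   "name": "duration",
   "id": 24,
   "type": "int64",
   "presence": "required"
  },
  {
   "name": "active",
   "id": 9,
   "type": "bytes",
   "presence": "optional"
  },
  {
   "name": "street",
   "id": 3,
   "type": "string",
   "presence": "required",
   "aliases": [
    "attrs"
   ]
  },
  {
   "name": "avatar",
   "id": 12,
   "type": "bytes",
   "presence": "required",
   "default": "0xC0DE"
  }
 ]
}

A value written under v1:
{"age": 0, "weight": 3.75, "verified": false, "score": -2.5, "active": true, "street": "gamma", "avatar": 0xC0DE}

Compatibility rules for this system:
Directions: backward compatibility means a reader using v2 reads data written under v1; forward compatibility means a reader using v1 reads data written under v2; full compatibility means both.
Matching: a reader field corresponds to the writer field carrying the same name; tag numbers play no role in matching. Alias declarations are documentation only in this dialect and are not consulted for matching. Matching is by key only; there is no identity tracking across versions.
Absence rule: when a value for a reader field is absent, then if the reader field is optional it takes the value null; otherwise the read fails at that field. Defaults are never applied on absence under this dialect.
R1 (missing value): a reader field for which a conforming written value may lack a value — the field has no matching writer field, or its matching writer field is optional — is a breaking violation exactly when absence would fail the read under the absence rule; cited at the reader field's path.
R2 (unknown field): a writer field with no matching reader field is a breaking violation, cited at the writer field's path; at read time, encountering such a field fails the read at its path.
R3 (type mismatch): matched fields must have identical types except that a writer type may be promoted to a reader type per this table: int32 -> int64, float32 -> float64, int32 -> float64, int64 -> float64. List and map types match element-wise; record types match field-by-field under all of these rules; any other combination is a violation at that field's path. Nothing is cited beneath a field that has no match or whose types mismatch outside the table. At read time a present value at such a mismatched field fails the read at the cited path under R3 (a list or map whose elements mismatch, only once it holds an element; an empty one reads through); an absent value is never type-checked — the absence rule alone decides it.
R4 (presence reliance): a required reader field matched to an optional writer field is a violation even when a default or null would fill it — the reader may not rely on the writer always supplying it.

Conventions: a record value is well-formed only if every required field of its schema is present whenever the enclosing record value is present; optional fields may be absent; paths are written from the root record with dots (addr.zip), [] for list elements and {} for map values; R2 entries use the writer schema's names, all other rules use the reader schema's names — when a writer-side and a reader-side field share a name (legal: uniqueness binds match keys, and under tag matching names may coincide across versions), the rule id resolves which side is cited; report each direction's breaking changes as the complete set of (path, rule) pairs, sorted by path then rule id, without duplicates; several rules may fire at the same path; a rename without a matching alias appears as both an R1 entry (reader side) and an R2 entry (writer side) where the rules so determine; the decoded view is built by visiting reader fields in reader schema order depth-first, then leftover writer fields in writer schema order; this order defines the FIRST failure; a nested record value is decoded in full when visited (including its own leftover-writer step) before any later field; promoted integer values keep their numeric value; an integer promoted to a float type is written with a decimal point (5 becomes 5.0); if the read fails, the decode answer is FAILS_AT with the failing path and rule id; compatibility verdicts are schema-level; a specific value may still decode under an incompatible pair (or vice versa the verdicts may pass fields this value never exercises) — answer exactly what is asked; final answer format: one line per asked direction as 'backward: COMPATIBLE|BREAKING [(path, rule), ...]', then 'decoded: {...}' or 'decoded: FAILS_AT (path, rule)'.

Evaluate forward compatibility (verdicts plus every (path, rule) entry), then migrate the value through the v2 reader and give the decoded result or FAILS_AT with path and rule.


in User below, arrows point writer -> reader
forward analysis of User with v1 as reader and v2 as writer:
  age: no writer-side match
  float64 -> float64, writer required: weight aligns to weight
  bool -> bool, writer optional: verified aligns to verified
  float32 -> float32, writer optional: score aligns to score
  bytes -> bool, writer optional: active aligns to active
  string -> string, writer required: street aligns to street
  bytes -> bytes, writer required: avatar aligns to avatar
  writer field version has no reader counterpart
  writer field duration has no reader counterpart
  R3 fires at active
  R2 fires at duration
  R2 fires at version
  => 3 violation(s): forward is BREAKING for User
migrating the User value to v2:
  weight := 3.75
  read fails at version under R1 (no fill)
  => FAILS_AT (version, R1)
the other User changes do not affect what is asked:
  removed field age from record User -> matters only for User's backward compatibility — outside the asked direction

forward: BREAKING [(active, R3), (duration, R2), (version, R2)]; decoded: FAILS_AT (version, R1)


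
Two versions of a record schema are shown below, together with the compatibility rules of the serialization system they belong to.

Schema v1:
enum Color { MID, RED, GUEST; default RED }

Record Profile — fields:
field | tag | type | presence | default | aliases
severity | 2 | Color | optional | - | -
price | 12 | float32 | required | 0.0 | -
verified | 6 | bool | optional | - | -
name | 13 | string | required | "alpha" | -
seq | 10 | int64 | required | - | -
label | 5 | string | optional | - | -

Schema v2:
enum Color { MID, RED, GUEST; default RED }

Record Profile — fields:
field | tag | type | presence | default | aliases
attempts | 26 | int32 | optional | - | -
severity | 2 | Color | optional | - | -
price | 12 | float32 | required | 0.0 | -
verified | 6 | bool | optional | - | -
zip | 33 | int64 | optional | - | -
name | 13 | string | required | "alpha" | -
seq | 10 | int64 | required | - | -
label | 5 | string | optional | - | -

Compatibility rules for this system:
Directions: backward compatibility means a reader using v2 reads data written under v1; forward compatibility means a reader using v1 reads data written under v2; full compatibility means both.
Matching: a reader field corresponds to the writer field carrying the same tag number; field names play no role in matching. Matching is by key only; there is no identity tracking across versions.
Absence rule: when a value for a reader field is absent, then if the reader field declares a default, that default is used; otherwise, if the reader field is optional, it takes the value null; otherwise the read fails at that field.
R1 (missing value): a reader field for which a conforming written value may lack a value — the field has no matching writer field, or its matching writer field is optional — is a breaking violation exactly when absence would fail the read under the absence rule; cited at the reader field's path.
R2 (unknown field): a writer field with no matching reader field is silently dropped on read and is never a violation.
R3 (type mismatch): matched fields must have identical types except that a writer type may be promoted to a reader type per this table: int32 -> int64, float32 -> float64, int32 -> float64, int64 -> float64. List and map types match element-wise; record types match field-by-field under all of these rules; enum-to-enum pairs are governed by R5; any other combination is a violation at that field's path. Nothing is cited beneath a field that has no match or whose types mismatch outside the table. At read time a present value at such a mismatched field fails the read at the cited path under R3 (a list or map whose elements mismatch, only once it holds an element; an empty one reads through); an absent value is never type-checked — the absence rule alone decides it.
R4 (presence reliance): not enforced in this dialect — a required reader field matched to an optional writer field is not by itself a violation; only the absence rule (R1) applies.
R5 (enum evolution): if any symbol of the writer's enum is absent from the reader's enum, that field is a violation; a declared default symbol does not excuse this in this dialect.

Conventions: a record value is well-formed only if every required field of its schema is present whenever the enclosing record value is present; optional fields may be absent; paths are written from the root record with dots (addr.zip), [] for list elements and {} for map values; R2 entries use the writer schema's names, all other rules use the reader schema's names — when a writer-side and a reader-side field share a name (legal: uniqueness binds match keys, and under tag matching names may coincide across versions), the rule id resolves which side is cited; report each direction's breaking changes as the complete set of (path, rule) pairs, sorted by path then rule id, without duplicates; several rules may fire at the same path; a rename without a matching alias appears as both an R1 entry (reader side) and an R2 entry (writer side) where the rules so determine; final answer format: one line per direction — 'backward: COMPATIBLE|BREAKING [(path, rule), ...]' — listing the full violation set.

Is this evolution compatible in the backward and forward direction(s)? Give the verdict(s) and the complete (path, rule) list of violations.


backward: COMPATIBLE []; forward: COMPATIBLE []

each type pair in Profile: writer, then reader
backward analysis of Profile with v2 as reader and v1 as writer:
  no writer field matches reader attempts
  Color -> Color, writer optional: severity aligns to severity
  float32 -> float32, writer required: price aligns to price
  bool -> bool, writer optional: verified aligns to verified
  no writer field matches reader zip
  string -> string, writer required: name aligns to name
  int64 -> int64, writer required: seq aligns to seq
  string -> string, writer optional: label aligns to label
  => backward verdict for Profile: COMPATIBLE, no violations
forward analysis of Profile with v1 as reader and v2 as writer:
  Color -> Color, writer optional: severity aligns to severity
  float32 -> float32, writer required: price aligns to price
  bool -> bool, writer optional: verified aligns to verified
  string -> string, writer required: name aligns to name
  int64 -> int64, writer required: seq aligns to seq
  string -> string, writer optional: label aligns to label
  leftover writer field: attempts
  leftover writer field: zip
  => forward verdict for Profile: COMPATIBLE, no violations
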